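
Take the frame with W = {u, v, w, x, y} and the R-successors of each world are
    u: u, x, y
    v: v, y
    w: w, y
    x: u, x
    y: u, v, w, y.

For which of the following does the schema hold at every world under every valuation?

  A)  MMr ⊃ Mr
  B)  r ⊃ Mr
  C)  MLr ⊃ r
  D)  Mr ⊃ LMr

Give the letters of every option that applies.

B, C

R is reflexive: each world relates to itself.
R is symmetric: every R-edge is matched by its reverse.
R is not transitive: u R y and y R v but not u R v.
R is not euclidean: u R x and u R y but not x R y.
(A) MMr ⊃ Mr is the dual of axiom 4; it is valid on a frame exactly when R is transitive. R is not transitive, so not valid.
(B) r ⊃ Mr is the dual of axiom T, which corresponds to reflexivity. R is reflexive — valid.
(C) MLr ⊃ r (the dual of axiom B) characterises the symmetric frames. R is symmetric — valid.
(D) Mr ⊃ LMr is axiom 5, which corresponds to the euclidean property. R is not euclidean — not valid.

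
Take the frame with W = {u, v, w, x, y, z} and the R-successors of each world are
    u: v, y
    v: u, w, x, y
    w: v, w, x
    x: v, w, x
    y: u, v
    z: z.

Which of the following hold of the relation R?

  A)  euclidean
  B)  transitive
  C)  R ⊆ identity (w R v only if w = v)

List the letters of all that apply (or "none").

none

(A) not euclidean: v R u and v R w but not u R w.
(B) not transitive: u R v and v R u but not u R u.
(C) not ⊆ identity: u R v with u ≠ v.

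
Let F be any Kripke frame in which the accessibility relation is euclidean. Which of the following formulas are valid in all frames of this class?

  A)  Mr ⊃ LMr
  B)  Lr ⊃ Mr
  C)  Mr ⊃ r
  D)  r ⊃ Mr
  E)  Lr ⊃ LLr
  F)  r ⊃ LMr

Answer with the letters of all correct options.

(A) Mr ⊃ LMr is axiom 5, which corresponds to the euclidean property. Every such R is euclidean — valid.
(B) Lr ⊃ Mr (axiom D) characterises the serial frames. Such an R need not be serial — not valid.
(C) Mr ⊃ r is the converse of T; it holds exactly when R ⊆ identity. Such an R need not be a subset of the identity — not valid.
(D) r ⊃ Mr is the dual of axiom T; it is valid on a frame exactly when R is reflexive. Such an R need not be reflexive, so not valid.
(E) Lr ⊃ LLr is axiom 4; it is valid on a frame exactly when R is transitive. Such an R need not be transitive, so not valid.
(F) r ⊃ LMr is axiom B, which corresponds to symmetry. Such an R need not be symmetric — not valid.

A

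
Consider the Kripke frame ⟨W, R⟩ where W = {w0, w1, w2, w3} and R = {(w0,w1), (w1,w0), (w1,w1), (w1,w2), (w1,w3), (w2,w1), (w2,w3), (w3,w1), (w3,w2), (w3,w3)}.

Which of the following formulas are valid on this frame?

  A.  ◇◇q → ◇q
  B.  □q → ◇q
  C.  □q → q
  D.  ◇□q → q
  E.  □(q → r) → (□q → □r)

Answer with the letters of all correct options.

B, D, E

R is not reflexive: not w0 R w0.
R is symmetric: every R-edge is matched by its reverse.
R is not transitive: w0 R w1 and w1 R w0 but not w0 R w0.
R is serial: every world has an R-successor.
(A) ◇◇q → ◇q is the dual of axiom 4; it is valid on a frame exactly when R is transitive. R is not transitive, so not valid.
(B) □q → ◇q (axiom D) characterises the serial frames. R is serial — valid.
(C) axiom T: valid iff R is reflexive. R is not reflexive — not valid.
(D) the dual of axiom B: valid iff R is symmetric. R is symmetric — valid.
(E) □(q → r) → (□q → □r) is the K axiom; it holds on all frames — valid.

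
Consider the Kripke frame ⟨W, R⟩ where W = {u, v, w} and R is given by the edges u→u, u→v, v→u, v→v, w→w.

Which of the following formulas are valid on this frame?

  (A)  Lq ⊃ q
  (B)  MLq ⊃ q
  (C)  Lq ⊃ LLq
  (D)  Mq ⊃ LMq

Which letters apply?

R is reflexive: each world relates to itself.
R is symmetric: every R-edge is matched by its reverse.
R is transitive: R is closed under composition.
R is euclidean: any two R-successors of the same world are R-related.
(A) Lq ⊃ q (axiom T) characterises the reflexive frames. R is reflexive — valid.
(B) MLq ⊃ q (the dual of axiom B) characterises the symmetric frames. R is symmetric — valid.
(C) Lq ⊃ LLq is axiom 4, which corresponds to transitivity. R is transitive — valid.
(D) Mq ⊃ LMq (axiom 5) characterises the euclidean frames. R is euclidean — valid.

A, B, C, D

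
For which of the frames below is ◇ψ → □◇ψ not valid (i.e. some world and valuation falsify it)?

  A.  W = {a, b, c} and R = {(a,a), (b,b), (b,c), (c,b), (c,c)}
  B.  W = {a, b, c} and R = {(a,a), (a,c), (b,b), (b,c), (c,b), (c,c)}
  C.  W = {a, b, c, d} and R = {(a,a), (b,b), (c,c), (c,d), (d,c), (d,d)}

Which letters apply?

The schema ◇ψ → □◇ψ is axiom 5; it is valid on a frame iff R is euclidean.
(A) R is euclidean (any two R-successors of the same world are R-related), so the schema is valid here.
(B) R is not euclidean (a R c and a R a but not c R a), so the schema fails here.
(C) R is euclidean (any two R-successors of the same world are R-related), so the schema is valid here.

B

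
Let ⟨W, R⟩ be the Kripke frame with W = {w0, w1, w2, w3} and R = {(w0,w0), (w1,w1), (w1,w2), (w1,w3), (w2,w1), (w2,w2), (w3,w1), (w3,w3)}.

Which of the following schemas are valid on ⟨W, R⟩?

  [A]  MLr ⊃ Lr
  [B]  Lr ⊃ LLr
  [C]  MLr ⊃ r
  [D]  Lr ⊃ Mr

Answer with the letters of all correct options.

C, D

R is symmetric: every R-edge is matched by its reverse.
R is not transitive: w2 R w1 and w1 R w3 but not w2 R w3.
R is not euclidean: w1 R w2 and w1 R w3 but not w2 R w3.
R is serial: every world has an R-successor.
(A) MLr ⊃ Lr (the dual of axiom 5) characterises the euclidean frames. R is not euclidean — not valid.
(B) Lr ⊃ LLr is axiom 4, which corresponds to transitivity. R is not transitive — not valid.
(C) the dual of axiom B: valid iff R is symmetric. R is symmetric — valid.
(D) Lr ⊃ Mr is axiom D, which corresponds to seriality. R is serial — valid.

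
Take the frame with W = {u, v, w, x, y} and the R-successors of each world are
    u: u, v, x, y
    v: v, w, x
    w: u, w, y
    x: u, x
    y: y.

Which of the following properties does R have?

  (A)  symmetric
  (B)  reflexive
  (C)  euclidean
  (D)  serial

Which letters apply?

(A) not symmetric: u R v but not v R u.
(B) reflexive: each world relates to itself.
(C) not euclidean: u R v and u R u but not v R u.
(D) serial: every world has an R-successor.

B, D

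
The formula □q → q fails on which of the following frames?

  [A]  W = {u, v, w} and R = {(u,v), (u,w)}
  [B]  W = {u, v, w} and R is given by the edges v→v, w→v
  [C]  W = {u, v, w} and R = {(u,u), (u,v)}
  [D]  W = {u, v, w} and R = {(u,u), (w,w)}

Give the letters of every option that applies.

The schema □q → q is axiom T; it is valid on a frame iff R is reflexive.
(A) R is not reflexive (not u R u), so the schema fails here.
(B) R is not reflexive (not u R u), so the schema fails here.
(C) R is not reflexive (not v R v), so the schema fails here.
(D) R is not reflexive (not v R v), so the schema fails here.

A, B, C, D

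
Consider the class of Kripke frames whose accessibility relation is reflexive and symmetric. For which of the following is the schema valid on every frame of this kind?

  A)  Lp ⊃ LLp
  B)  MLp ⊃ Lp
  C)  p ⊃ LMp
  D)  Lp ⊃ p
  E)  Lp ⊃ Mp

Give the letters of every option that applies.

Reflexive relations are serial.
(A) Lp ⊃ LLp (axiom 4) characterises the transitive frames. Such an R need not be transitive — not valid.
(B) MLp ⊃ Lp is the dual of axiom 5; it is valid on a frame exactly when R is euclidean. Such an R need not be euclidean, so not valid.
(C) axiom B: valid iff R is symmetric. Every such R is symmetric — valid.
(D) Lp ⊃ p is axiom T, which corresponds to reflexivity. Every such R is reflexive — valid.
(E) Lp ⊃ Mp (axiom D) characterises the serial frames. Every such R is serial — valid.

C, D, E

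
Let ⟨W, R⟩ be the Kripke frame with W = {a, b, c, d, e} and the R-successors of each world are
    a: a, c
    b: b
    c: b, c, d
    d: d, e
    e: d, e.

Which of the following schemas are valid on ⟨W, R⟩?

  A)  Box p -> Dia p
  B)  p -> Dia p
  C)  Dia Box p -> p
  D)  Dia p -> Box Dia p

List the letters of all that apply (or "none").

R is reflexive: each world relates to itself.
R is not symmetric: a R c but not c R a.
R is not euclidean: a R c and a R a but not c R a.
R is serial: every world has an R-successor.
(A) Box p -> Dia p (axiom D) characterises the serial frames. R is serial — valid.
(B) p -> Dia p (the dual of axiom T) characterises the reflexive frames. R is reflexive — valid.
(C) Dia Box p -> p is the dual of axiom B; it is valid on a frame exactly when R is symmetric. R is not symmetric, so not valid.
(D) Dia p -> Box Dia p is axiom 5; it is valid on a frame exactly when R is euclidean. R is not euclidean, so not valid.

A, B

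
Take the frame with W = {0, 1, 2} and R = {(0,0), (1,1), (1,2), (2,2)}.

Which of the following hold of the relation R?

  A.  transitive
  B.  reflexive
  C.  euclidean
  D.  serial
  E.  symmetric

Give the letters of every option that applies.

A, B, D

(A) transitive: R is closed under composition.
(B) reflexive: each world relates to itself.
(C) not euclidean: 1 R 2 and 1 R 1 but not 2 R 1.
(D) serial: every world has an R-successor.
(E) not symmetric: 1 R 2 but not 2 R 1.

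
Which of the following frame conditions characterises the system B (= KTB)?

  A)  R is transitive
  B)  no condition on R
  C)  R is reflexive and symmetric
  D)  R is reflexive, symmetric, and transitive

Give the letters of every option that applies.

C

(A) this class determines K4, not B (= KTB).
(B) this class determines K, not B (= KTB).
(C) B (= KTB) is sound and complete for exactly this class.
(D) this class determines S5, not B (= KTB).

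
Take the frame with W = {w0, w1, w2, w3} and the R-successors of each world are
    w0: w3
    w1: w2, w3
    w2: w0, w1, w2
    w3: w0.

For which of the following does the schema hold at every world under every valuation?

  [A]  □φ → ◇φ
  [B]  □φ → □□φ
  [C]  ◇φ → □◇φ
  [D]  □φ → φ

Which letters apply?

R is not reflexive: not w0 R w0.
R is not transitive: w0 R w3 and w3 R w0 but not w0 R w0.
R is not euclidean: w1 R w2 and w1 R w3 but not w2 R w3.
R is serial: every world has an R-successor.
(A) □φ → ◇φ is axiom D, which corresponds to seriality. R is serial — valid.
(B) □φ → □□φ is axiom 4, which corresponds to transitivity. R is not transitive — not valid.
(C) ◇φ → □◇φ (axiom 5) characterises the euclidean frames. R is not euclidean — not valid.
(D) □φ → φ is axiom T, which corresponds to reflexivity. R is not reflexive — not valid.

A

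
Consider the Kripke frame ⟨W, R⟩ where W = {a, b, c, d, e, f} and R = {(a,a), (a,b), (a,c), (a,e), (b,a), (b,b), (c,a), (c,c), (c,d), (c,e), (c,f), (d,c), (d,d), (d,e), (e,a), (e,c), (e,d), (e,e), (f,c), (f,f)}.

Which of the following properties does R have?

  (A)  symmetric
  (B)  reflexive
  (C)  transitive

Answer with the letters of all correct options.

A, B

(A) symmetric: every R-edge is matched by its reverse.
(B) reflexive: each world relates to itself.
(C) not transitive: a R c and c R d but not a R d.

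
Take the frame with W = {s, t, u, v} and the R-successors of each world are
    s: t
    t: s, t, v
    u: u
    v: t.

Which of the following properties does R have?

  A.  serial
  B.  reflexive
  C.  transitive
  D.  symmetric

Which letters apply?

A, D

(A) serial: every world has an R-successor.
(B) not reflexive: not s R s.
(C) not transitive: s R t and t R s but not s R s.
(D) symmetric: every R-edge is matched by its reverse.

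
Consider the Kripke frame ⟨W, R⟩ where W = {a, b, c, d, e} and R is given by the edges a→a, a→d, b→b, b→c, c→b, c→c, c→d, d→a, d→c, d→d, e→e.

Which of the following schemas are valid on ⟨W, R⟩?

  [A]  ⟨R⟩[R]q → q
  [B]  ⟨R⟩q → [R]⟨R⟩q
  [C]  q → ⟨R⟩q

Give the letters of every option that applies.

A, C

R is reflexive: each world relates to itself.
R is symmetric: every R-edge is matched by its reverse.
R is not euclidean: c R b and c R d but not b R d.
(A) ⟨R⟩[R]q → q is the dual of axiom B; it is valid on a frame exactly when R is symmetric. R is symmetric, so valid.
(B) ⟨R⟩q → [R]⟨R⟩q is axiom 5; it is valid on a frame exactly when R is euclidean. R is not euclidean, so not valid.
(C) q → ⟨R⟩q (the dual of axiom T) characterises the reflexive frames. R is reflexive — valid.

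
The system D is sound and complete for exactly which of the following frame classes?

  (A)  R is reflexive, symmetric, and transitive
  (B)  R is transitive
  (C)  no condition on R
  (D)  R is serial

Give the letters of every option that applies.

(A) this class determines S5, not D.
(B) this class determines K4, not D.
(C) this class determines K, not D.
(D) D is sound and complete for exactly this class.

D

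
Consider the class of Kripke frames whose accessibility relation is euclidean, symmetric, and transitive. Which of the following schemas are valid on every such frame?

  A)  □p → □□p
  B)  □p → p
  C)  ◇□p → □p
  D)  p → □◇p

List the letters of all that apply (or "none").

A, C, D

(A) □p → □□p is axiom 4; it is valid on a frame exactly when R is transitive. Every such R is transitive, so valid.
(B) □p → p (axiom T) characterises the reflexive frames. Such an R need not be reflexive — not valid.
(C) ◇□p → □p is the dual of axiom 5, which corresponds to the euclidean property. Every such R is euclidean — valid.
(D) p → □◇p is axiom B, which corresponds to symmetry. Every such R is symmetric — valid.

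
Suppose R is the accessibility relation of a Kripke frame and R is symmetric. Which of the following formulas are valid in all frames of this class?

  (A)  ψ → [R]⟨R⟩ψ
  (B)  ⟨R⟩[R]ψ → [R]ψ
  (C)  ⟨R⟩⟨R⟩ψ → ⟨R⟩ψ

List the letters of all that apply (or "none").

A

(A) ψ → [R]⟨R⟩ψ is axiom B; it is valid on a frame exactly when R is symmetric. Every such R is symmetric, so valid.
(B) ⟨R⟩[R]ψ → [R]ψ is the dual of axiom 5; it is valid on a frame exactly when R is euclidean. Such an R need not be euclidean, so not valid.
(C) the dual of axiom 4: valid iff R is transitive. Such an R need not be transitive — not valid.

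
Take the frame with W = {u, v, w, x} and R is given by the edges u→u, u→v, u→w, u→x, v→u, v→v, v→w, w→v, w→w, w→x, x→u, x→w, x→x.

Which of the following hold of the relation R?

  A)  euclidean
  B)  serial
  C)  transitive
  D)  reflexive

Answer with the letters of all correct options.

B, D

(A) not euclidean: u R v and u R x but not v R x.
(B) serial: every world has an R-successor.
(C) not transitive: v R u and u R x but not v R x.
(D) reflexive: each world relates to itself.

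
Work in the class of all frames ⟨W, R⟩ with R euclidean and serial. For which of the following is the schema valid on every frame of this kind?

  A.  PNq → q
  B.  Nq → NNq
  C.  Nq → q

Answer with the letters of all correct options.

none

(A) PNq → q is the dual of axiom B, which corresponds to symmetry. Such an R need not be symmetric — not valid.
(B) Nq → NNq is axiom 4, which corresponds to transitivity. Such an R need not be transitive — not valid.
(C) Nq → q is axiom T; it is valid on a frame exactly when R is reflexive. Such an R need not be reflexive, so not valid.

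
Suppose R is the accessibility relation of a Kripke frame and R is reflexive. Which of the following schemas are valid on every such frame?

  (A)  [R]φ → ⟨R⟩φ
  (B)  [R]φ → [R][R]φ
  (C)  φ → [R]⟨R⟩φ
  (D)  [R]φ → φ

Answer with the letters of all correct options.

A, D

A reflexive relation is serial.
(A) [R]φ → ⟨R⟩φ (axiom D) characterises the serial frames. Every such R is serial — valid.
(B) [R]φ → [R][R]φ is axiom 4, which corresponds to transitivity. Such an R need not be transitive — not valid.
(C) φ → [R]⟨R⟩φ (axiom B) characterises the symmetric frames. Such an R need not be symmetric — not valid.
(D) [R]φ → φ is axiom T; it is valid on a frame exactly when R is reflexive. Every such R is reflexive, so valid.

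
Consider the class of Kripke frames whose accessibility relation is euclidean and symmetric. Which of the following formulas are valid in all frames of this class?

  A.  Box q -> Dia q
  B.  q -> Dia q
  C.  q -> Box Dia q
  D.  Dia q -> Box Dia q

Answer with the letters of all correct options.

A symmetric euclidean relation is transitive (uRv and vRw give vRu by symmetry, then uRw by the euclidean condition, applied at v).
(A) Box q -> Dia q (axiom D) characterises the serial frames. Such an R need not be serial — not valid.
(B) q -> Dia q (the dual of axiom T) characterises the reflexive frames. Such an R need not be reflexive — not valid.
(C) axiom B: valid iff R is symmetric. Every such R is symmetric — valid.
(D) Dia q -> Box Dia q (axiom 5) characterises the euclidean frames. Every such R is euclidean — valid.

C, D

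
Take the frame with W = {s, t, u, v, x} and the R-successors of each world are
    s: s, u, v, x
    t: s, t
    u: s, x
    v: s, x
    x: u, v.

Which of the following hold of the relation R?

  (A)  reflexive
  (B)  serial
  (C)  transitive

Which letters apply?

B

(A) not reflexive: not u R u.
(B) serial: every world has an R-successor.
(C) not transitive: t R s and s R u but not t R u.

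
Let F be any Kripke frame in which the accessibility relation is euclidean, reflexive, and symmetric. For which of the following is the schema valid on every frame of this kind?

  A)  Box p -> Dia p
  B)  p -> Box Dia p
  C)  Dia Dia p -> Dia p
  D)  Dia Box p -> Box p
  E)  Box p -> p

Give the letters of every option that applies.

A relation that is euclidean, reflexive, and symmetric is also serial and transitive.
(A) Box p -> Dia p (axiom D) characterises the serial frames. Every such R is serial — valid.
(B) p -> Box Dia p is axiom B; it is valid on a frame exactly when R is symmetric. Every such R is symmetric, so valid.
(C) Dia Dia p -> Dia p is the dual of axiom 4, which corresponds to transitivity. Every such R is transitive — valid.
(D) Dia Box p -> Box p is the dual of axiom 5, which corresponds to the euclidean property. Every such R is euclidean — valid.
(E) Box p -> p is axiom T, which corresponds to reflexivity. Every such R is reflexive — valid.

A, B, C, D, E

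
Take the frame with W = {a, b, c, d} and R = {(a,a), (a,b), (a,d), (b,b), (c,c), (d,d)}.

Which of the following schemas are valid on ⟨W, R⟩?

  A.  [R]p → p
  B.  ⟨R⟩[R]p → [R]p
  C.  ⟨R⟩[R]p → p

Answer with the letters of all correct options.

A

R is reflexive: each world relates to itself.
R is not symmetric: a R b but not b R a.
R is not euclidean: a R b and a R a but not b R a.
(A) [R]p → p is axiom T; it is valid on a frame exactly when R is reflexive. R is reflexive, so valid.
(B) ⟨R⟩[R]p → [R]p (the dual of axiom 5) characterises the euclidean frames. R is not euclidean — not valid.
(C) ⟨R⟩[R]p → p is the dual of axiom B, which corresponds to symmetry. R is not symmetric — not valid.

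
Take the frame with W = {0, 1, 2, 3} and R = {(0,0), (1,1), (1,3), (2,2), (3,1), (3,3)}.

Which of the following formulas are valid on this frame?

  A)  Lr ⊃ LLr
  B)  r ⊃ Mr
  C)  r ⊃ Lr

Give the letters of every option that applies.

A, B

R is reflexive: each world relates to itself.
R is transitive: R is closed under composition.
R is not a subset of the identity: 1 R 3 with 1 ≠ 3.
(A) Lr ⊃ LLr is axiom 4, which corresponds to transitivity. R is transitive — valid.
(B) r ⊃ Mr is the dual of axiom T; it is valid on a frame exactly when R is reflexive. R is reflexive, so valid.
(C) r ⊃ Lr is equivalent to ◇p→p; it holds exactly when R ⊆ identity. Here R ⊄ identity — not valid.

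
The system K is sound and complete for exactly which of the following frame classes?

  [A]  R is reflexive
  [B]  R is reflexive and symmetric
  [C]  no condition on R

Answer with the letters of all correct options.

(A) this class determines T (= KT), not K.
(B) this class determines B (= KTB), not K.
(C) K is sound and complete for exactly this class.

C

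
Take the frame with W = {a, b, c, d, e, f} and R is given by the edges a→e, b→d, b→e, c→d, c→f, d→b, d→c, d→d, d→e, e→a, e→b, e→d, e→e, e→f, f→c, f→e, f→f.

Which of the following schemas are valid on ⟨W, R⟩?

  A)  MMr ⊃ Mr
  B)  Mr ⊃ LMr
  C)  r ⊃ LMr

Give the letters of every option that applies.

R is symmetric: every R-edge is matched by its reverse.
R is not transitive: a R e and e R a but not a R a.
R is not euclidean: c R d and c R f but not d R f.
(A) MMr ⊃ Mr is the dual of axiom 4; it is valid on a frame exactly when R is transitive. R is not transitive, so not valid.
(B) Mr ⊃ LMr (axiom 5) characterises the euclidean frames. R is not euclidean — not valid.
(C) axiom B: valid iff R is symmetric. R is symmetric — valid.

C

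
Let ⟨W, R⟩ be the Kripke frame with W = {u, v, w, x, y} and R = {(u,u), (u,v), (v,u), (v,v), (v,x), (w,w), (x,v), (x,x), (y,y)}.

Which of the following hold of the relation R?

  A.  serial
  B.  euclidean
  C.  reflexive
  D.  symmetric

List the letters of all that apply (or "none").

(A) serial: every world has an R-successor.
(B) not euclidean: v R u and v R x but not u R x.
(C) reflexive: each world relates to itself.
(D) symmetric: every R-edge is matched by its reverse.

A, C, D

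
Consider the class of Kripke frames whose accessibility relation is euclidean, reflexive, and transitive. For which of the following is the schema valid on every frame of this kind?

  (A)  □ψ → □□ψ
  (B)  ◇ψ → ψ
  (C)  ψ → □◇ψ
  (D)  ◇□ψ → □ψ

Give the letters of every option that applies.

A, C, D

A relation that is euclidean, reflexive, and transitive is also serial and symmetric.
(A) □ψ → □□ψ is axiom 4, which corresponds to transitivity. Every such R is transitive — valid.
(B) ◇ψ → ψ is the converse of T; it holds exactly when R ⊆ identity. Such an R need not be a subset of the identity — not valid.
(C) axiom B: valid iff R is symmetric. Every such R is symmetric — valid.
(D) ◇□ψ → □ψ is the dual of axiom 5; it is valid on a frame exactly when R is euclidean. Every such R is euclidean, so valid.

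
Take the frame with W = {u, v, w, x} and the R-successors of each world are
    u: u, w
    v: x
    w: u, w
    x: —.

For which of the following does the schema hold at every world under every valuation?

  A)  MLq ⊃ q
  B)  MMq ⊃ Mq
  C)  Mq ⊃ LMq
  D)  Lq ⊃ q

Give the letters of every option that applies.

R is not reflexive: not v R v.
R is not symmetric: v R x but not x R v.
R is transitive: R is closed under composition.
R is not euclidean: v R x and v R x but not x R x.
(A) MLq ⊃ q is the dual of axiom B, which corresponds to symmetry. R is not symmetric — not valid.
(B) MMq ⊃ Mq is the dual of axiom 4; it is valid on a frame exactly when R is transitive. R is transitive, so valid.
(C) Mq ⊃ LMq is axiom 5; it is valid on a frame exactly when R is euclidean. R is not euclidean, so not valid.
(D) Lq ⊃ q (axiom T) characterises the reflexive frames. R is not reflexive — not valid.

B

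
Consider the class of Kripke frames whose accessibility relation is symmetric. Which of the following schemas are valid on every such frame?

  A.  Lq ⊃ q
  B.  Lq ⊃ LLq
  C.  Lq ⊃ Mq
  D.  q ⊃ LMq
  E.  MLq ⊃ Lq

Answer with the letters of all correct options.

D

(A) Lq ⊃ q (axiom T) characterises the reflexive frames. Such an R need not be reflexive — not valid.
(B) Lq ⊃ LLq (axiom 4) characterises the transitive frames. Such an R need not be transitive — not valid.
(C) axiom D: valid iff R is serial. Such an R need not be serial — not valid.
(D) q ⊃ LMq is axiom B; it is valid on a frame exactly when R is symmetric. Every such R is symmetric, so valid.
(E) MLq ⊃ Lq is the dual of axiom 5; it is valid on a frame exactly when R is euclidean. Such an R need not be euclidean, so not valid.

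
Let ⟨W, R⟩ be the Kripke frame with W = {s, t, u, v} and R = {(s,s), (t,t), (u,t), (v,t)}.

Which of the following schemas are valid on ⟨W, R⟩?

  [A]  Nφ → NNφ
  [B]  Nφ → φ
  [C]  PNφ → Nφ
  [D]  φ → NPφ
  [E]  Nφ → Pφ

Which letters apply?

A, C, E

R is not reflexive: not u R u.
R is not symmetric: u R t but not t R u.
R is transitive: R is closed under composition.
R is euclidean: any two R-successors of the same world are R-related.
R is serial: every world has an R-successor.
(A) Nφ → NNφ (axiom 4) characterises the transitive frames. R is transitive — valid.
(B) axiom T: valid iff R is reflexive. R is not reflexive — not valid.
(C) PNφ → Nφ (the dual of axiom 5) characterises the euclidean frames. R is euclidean — valid.
(D) φ → NPφ is axiom B; it is valid on a frame exactly when R is symmetric. R is not symmetric, so not valid.
(E) Nφ → Pφ is axiom D, which corresponds to seriality. R is serial — valid.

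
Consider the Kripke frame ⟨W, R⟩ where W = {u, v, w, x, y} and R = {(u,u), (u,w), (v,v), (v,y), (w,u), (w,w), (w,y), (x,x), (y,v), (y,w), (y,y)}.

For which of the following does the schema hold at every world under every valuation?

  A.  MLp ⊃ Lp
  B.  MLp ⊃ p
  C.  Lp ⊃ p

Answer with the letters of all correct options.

R is reflexive: each world relates to itself.
R is symmetric: every R-edge is matched by its reverse.
R is not euclidean: w R u and w R y but not u R y.
(A) MLp ⊃ Lp is the dual of axiom 5, which corresponds to the euclidean property. R is not euclidean — not valid.
(B) MLp ⊃ p is the dual of axiom B; it is valid on a frame exactly when R is symmetric. R is symmetric, so valid.
(C) Lp ⊃ p (axiom T) characterises the reflexive frames. R is reflexive — valid.

B, C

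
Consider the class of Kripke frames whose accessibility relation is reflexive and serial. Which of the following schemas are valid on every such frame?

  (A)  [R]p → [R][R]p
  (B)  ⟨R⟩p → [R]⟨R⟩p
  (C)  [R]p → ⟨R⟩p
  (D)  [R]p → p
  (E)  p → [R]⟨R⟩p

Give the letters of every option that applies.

C, D

(A) [R]p → [R][R]p (axiom 4) characterises the transitive frames. Such an R need not be transitive — not valid.
(B) ⟨R⟩p → [R]⟨R⟩p (axiom 5) characterises the euclidean frames. Such an R need not be euclidean — not valid.
(C) axiom D: valid iff R is serial. Every such R is serial — valid.
(D) [R]p → p is axiom T, which corresponds to reflexivity. Every such R is reflexive — valid.
(E) p → [R]⟨R⟩p is axiom B, which corresponds to symmetry. Such an R need not be symmetric — not valid.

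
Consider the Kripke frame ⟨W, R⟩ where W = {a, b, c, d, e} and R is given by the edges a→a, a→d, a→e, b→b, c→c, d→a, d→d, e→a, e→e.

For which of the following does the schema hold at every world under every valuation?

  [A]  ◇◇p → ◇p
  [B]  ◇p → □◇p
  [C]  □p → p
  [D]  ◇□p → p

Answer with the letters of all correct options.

C, D

R is reflexive: each world relates to itself.
R is symmetric: every R-edge is matched by its reverse.
R is not transitive: d R a and a R e but not d R e.
R is not euclidean: a R d and a R e but not d R e.
(A) ◇◇p → ◇p is the dual of axiom 4, which corresponds to transitivity. R is not transitive — not valid.
(B) ◇p → □◇p is axiom 5; it is valid on a frame exactly when R is euclidean. R is not euclidean, so not valid.
(C) □p → p is axiom T; it is valid on a frame exactly when R is reflexive. R is reflexive, so valid.
(D) the dual of axiom B: valid iff R is symmetric. R is symmetric — valid.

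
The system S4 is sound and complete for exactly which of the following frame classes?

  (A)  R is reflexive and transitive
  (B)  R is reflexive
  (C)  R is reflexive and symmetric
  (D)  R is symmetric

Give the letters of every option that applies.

(A) S4 is sound and complete for exactly this class.
(B) this class determines T (= KT), not S4.
(C) this class determines B (= KTB), not S4.
(D) this class determines KB, not S4.

A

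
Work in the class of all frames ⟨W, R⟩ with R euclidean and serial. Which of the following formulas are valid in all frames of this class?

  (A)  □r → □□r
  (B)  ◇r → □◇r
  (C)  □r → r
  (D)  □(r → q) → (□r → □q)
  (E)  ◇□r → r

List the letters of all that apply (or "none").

B, D

(A) axiom 4: valid iff R is transitive. Such an R need not be transitive — not valid.
(B) ◇r → □◇r is axiom 5, which corresponds to the euclidean property. Every such R is euclidean — valid.
(C) □r → r is axiom T; it is valid on a frame exactly when R is reflexive. Such an R need not be reflexive, so not valid.
(D) □(r → q) → (□r → □q) is axiom K, valid on every Kripke frame — valid.
(E) ◇□r → r is the dual of axiom B, which corresponds to symmetry. Such an R need not be symmetric — not valid.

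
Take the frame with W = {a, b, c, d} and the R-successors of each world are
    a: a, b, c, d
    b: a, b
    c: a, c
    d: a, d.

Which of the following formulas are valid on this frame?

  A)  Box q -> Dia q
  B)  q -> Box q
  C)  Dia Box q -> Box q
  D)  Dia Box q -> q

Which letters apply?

A, D

R is symmetric: every R-edge is matched by its reverse.
R is not euclidean: a R b and a R c but not b R c.
R is serial: every world has an R-successor.
R is not a subset of the identity: a R b with a ≠ b.
(A) Box q -> Dia q is axiom D; it is valid on a frame exactly when R is serial. R is serial, so valid.
(B) q -> Box q is valid only on frames where every R-edge is a self-loop. Here R ⊄ identity — not valid.
(C) Dia Box q -> Box q is the dual of axiom 5; it is valid on a frame exactly when R is euclidean. R is not euclidean, so not valid.
(D) Dia Box q -> q (the dual of axiom B) characterises the symmetric frames. R is symmetric — valid.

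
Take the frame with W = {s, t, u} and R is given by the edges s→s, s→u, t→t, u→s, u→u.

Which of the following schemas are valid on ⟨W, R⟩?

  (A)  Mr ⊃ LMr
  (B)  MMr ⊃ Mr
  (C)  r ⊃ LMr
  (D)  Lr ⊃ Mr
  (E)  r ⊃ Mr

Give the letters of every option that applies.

R is reflexive: each world relates to itself.
R is symmetric: every R-edge is matched by its reverse.
R is transitive: R is closed under composition.
R is euclidean: any two R-successors of the same world are R-related.
R is serial: every world has an R-successor.
(A) axiom 5: valid iff R is euclidean. R is euclidean — valid.
(B) MMr ⊃ Mr is the dual of axiom 4, which corresponds to transitivity. R is transitive — valid.
(C) r ⊃ LMr (axiom B) characterises the symmetric frames. R is symmetric — valid.
(D) Lr ⊃ Mr is axiom D; it is valid on a frame exactly when R is serial. R is serial, so valid.
(E) the dual of axiom T: valid iff R is reflexive. R is reflexive — valid.

A, B, C, D, E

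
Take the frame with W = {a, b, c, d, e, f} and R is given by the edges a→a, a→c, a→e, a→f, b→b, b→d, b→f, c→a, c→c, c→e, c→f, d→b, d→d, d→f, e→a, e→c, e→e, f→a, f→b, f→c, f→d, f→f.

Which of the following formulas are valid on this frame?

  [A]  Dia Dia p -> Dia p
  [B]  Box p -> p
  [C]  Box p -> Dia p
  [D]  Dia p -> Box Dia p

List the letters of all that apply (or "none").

B, C

R is reflexive: each world relates to itself.
R is not transitive: a R f and f R b but not a R b.
R is not euclidean: a R e and a R f but not e R f.
R is serial: every world has an R-successor.
(A) Dia Dia p -> Dia p is the dual of axiom 4; it is valid on a frame exactly when R is transitive. R is not transitive, so not valid.
(B) Box p -> p is axiom T; it is valid on a frame exactly when R is reflexive. R is reflexive, so valid.
(C) Box p -> Dia p is axiom D; it is valid on a frame exactly when R is serial. R is serial, so valid.
(D) axiom 5: valid iff R is euclidean. R is not euclidean — not valid.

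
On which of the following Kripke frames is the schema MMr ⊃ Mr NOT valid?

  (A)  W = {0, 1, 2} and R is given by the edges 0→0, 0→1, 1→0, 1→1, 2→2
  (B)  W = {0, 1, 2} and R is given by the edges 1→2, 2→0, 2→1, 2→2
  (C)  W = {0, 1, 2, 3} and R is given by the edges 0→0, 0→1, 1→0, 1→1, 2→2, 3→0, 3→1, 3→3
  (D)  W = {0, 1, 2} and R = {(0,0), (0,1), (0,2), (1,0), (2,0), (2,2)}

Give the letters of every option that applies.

B, D

The schema MMr ⊃ Mr is the dual of axiom 4; it is valid on a frame iff R is transitive.
(A) R is transitive (R is closed under composition), so the schema is valid here.
(B) R is not transitive (1 R 2 and 2 R 0 but not 1 R 0), so the schema fails here.
(C) R is transitive (R is closed under composition), so the schema is valid here.
(D) R is not transitive (1 R 0 and 0 R 1 but not 1 R 1), so the schema fails here.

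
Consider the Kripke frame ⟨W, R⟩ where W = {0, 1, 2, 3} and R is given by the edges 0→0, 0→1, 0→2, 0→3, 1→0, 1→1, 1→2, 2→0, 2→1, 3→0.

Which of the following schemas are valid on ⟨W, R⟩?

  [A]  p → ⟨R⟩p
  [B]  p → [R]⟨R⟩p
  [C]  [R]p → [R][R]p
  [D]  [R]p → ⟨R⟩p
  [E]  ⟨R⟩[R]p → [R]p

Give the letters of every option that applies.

R is not reflexive: not 2 R 2.
R is symmetric: every R-edge is matched by its reverse.
R is not transitive: 1 R 0 and 0 R 3 but not 1 R 3.
R is not euclidean: 0 R 1 and 0 R 3 but not 1 R 3.
R is serial: every world has an R-successor.
(A) p → ⟨R⟩p is the dual of axiom T, which corresponds to reflexivity. R is not reflexive — not valid.
(B) axiom B: valid iff R is symmetric. R is symmetric — valid.
(C) axiom 4: valid iff R is transitive. R is not transitive — not valid.
(D) axiom D: valid iff R is serial. R is serial — valid.
(E) ⟨R⟩[R]p → [R]p is the dual of axiom 5, which corresponds to the euclidean property. R is not euclidean — not valid.

B, D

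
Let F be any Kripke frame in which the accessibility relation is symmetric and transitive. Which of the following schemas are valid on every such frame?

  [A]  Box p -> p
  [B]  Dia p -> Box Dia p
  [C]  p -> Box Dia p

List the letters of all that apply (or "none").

A symmetric transitive relation is euclidean (uRv and uRw give vRu by symmetry, then vRw by transitivity).
(A) Box p -> p is axiom T, which corresponds to reflexivity. Such an R need not be reflexive — not valid.
(B) Dia p -> Box Dia p (axiom 5) characterises the euclidean frames. Every such R is euclidean — valid.
(C) axiom B: valid iff R is symmetric. Every such R is symmetric — valid.

B, C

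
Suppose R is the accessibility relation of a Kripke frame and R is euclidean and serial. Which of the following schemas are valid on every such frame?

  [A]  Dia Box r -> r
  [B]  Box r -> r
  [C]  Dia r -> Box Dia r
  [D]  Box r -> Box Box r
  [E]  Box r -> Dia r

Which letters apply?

(A) Dia Box r -> r is the dual of axiom B; it is valid on a frame exactly when R is symmetric. Such an R need not be symmetric, so not valid.
(B) Box r -> r is axiom T; it is valid on a frame exactly when R is reflexive. Such an R need not be reflexive, so not valid.
(C) axiom 5: valid iff R is euclidean. Every such R is euclidean — valid.
(D) axiom 4: valid iff R is transitive. Such an R need not be transitive — not valid.
(E) Box r -> Dia r is axiom D, which corresponds to seriality. Every such R is serial — valid.

C, E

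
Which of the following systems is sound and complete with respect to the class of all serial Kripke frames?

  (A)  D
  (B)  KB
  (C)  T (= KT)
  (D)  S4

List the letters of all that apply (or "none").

(A) D is determined by exactly this class.
(B) KB is determined by the class of symmetric frames.
(C) T (= KT) is determined by the class of reflexive frames.
(D) S4 is determined by the class of reflexive and transitive frames.

A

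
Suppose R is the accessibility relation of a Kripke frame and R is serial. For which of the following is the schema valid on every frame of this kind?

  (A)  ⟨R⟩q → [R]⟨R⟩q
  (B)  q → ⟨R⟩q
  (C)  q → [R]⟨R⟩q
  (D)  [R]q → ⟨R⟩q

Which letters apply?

D

(A) ⟨R⟩q → [R]⟨R⟩q (axiom 5) characterises the euclidean frames. Such an R need not be euclidean — not valid.
(B) the dual of axiom T: valid iff R is reflexive. Such an R need not be reflexive — not valid.
(C) q → [R]⟨R⟩q (axiom B) characterises the symmetric frames. Such an R need not be symmetric — not valid.
(D) [R]q → ⟨R⟩q (axiom D) characterises the serial frames. Every such R is serial — valid.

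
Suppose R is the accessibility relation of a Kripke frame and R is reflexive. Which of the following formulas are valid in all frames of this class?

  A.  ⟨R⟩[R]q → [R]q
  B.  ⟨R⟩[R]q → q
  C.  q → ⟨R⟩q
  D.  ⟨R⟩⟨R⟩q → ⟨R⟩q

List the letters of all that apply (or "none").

C

A reflexive relation is serial.
(A) the dual of axiom 5: valid iff R is euclidean. Such an R need not be euclidean — not valid.
(B) ⟨R⟩[R]q → q is the dual of axiom B, which corresponds to symmetry. Such an R need not be symmetric — not valid.
(C) q → ⟨R⟩q is the dual of axiom T; it is valid on a frame exactly when R is reflexive. Every such R is reflexive, so valid.
(D) ⟨R⟩⟨R⟩q → ⟨R⟩q is the dual of axiom 4; it is valid on a frame exactly when R is transitive. Such an R need not be transitive, so not valid.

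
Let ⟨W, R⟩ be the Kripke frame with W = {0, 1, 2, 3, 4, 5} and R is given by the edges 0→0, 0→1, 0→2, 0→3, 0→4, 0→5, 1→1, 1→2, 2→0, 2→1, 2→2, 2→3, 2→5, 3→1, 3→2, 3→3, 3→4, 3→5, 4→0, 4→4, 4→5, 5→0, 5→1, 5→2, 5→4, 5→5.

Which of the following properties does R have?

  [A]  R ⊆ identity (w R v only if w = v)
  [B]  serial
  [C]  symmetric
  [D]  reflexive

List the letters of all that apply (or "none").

(A) not ⊆ identity: 0 R 1 with 0 ≠ 1.
(B) serial: every world has an R-successor.
(C) not symmetric: 0 R 1 but not 1 R 0.
(D) reflexive: each world relates to itself.

B, D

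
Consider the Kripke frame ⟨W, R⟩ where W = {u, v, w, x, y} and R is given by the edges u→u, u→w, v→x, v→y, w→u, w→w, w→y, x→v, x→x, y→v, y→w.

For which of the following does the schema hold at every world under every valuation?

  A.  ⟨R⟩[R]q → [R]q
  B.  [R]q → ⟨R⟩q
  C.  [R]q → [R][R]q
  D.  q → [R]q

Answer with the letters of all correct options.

B

R is not transitive: u R w and w R y but not u R y.
R is not euclidean: v R x and v R y but not x R y.
R is serial: every world has an R-successor.
R is not a subset of the identity: u R w with u ≠ w.
(A) ⟨R⟩[R]q → [R]q is the dual of axiom 5; it is valid on a frame exactly when R is euclidean. R is not euclidean, so not valid.
(B) [R]q → ⟨R⟩q (axiom D) characterises the serial frames. R is serial — valid.
(C) [R]q → [R][R]q is axiom 4; it is valid on a frame exactly when R is transitive. R is not transitive, so not valid.
(D) q → [R]q is valid only on frames where every R-edge is a self-loop. Here R ⊄ identity — not valid.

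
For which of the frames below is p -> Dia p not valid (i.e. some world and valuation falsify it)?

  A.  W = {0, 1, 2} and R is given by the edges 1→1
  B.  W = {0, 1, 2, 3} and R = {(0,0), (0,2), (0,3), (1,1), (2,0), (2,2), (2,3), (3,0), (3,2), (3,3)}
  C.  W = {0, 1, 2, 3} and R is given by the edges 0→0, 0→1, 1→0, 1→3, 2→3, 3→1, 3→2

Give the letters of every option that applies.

The schema p -> Dia p is the dual of axiom T; it is valid on a frame iff R is reflexive.
(A) R is not reflexive (not 0 R 0), so the schema fails here.
(B) R is reflexive (each world relates to itself), so the schema is valid here.
(C) R is not reflexive (not 1 R 1), so the schema fails here.

A, C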